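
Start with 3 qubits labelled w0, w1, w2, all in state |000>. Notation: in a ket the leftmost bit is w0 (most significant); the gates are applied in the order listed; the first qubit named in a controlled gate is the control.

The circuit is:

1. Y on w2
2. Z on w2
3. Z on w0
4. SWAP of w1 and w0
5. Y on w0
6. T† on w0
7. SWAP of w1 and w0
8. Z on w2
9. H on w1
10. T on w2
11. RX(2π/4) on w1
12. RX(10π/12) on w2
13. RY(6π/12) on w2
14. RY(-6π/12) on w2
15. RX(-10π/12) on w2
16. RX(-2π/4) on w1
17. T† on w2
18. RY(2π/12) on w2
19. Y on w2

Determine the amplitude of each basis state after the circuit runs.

After the circuit, the state carries amplitude (1 + sqrt(3))*exp(I*pi/4)/4 on |000>, (-1 + sqrt(3))*exp(I*pi/4)/4 on |001>, (-sqrt(3) - 1)*exp(I*pi/4)/4 on |010>, (1 - sqrt(3))*exp(I*pi/4)/4 on |011>, 0 on |100>, 0 on |101>, 0 on |110>, 0 on |111>.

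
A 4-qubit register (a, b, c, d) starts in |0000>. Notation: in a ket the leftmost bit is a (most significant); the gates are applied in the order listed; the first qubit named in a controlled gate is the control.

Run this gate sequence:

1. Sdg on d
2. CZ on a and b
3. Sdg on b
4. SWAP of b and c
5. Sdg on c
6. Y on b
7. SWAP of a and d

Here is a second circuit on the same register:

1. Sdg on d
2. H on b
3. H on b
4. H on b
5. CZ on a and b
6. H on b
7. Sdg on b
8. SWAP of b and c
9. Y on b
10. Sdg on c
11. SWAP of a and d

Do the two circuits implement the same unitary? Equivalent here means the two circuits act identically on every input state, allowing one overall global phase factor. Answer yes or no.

No — the two circuits implement different unitaries, even allowing a global phase.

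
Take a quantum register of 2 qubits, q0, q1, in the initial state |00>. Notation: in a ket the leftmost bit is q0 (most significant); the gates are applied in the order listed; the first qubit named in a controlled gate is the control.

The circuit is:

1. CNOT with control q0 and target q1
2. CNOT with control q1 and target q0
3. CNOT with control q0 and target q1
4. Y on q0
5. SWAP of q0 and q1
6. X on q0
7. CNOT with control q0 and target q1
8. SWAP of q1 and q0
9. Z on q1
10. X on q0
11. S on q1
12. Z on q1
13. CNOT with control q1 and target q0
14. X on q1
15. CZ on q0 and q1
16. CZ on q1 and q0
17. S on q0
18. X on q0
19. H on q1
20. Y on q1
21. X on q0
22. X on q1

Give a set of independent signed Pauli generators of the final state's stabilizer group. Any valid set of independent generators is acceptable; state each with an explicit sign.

The final state is stabilized by the group generated by -IX, +ZI; other independent generating sets are equally valid.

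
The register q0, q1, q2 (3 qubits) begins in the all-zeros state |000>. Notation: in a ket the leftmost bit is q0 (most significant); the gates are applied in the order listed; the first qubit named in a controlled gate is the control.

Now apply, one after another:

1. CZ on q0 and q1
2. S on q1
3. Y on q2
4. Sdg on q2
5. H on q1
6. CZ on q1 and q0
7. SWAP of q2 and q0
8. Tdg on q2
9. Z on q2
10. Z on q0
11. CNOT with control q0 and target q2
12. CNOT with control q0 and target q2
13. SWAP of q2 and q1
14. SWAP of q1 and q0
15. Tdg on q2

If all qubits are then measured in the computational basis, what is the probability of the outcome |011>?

Outcome |011> occurs with probability 1/2.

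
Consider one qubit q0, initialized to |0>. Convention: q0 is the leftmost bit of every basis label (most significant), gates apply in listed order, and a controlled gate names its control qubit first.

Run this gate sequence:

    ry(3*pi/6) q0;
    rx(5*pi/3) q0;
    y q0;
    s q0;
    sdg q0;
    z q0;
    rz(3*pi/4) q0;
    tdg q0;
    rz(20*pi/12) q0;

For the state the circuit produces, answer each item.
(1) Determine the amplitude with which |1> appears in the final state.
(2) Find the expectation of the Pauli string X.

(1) The final state's coefficient on |1> equals (-sqrt(6) - sqrt(2)*I)*exp(11*I*pi/24)/4. Key observation: steps 4-5 multiply out to the identity, so the circuit reduces to the remaining gates.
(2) The expectation value of X is sqrt(3)/2.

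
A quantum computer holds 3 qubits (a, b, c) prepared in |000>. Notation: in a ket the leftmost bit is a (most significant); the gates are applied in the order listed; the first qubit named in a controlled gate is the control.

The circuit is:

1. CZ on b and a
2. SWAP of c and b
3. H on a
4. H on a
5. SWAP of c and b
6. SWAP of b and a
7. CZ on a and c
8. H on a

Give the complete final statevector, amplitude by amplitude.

After the circuit, the state carries amplitude sqrt(2)/2 on |000>, sqrt(2)/2 on |100>, and 0 on every other basis state. Key observation: the block from step 2 through step 5 cancels to the identity and can be dropped.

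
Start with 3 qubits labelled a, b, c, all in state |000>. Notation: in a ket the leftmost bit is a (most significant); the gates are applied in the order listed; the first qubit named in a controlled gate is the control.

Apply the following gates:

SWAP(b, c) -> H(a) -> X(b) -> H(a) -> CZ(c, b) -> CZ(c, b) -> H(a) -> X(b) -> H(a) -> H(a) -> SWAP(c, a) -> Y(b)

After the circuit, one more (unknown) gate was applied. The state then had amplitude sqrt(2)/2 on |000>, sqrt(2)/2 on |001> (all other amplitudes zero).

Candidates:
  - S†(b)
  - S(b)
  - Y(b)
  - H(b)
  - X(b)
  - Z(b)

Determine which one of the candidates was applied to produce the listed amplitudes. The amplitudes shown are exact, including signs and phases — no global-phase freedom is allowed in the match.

The applied gate was Y(b). Key observation: gates 2-9 undo each other exactly, leaving only the rest of the circuit to track.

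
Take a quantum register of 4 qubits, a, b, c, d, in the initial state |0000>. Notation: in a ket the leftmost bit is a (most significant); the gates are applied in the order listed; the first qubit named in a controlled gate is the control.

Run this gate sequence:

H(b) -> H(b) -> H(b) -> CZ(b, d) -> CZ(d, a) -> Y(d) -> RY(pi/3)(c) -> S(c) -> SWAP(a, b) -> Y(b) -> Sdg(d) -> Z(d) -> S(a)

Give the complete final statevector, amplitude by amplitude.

The resulting statevector has amplitude -sqrt(6)*I/4 on |0101>, sqrt(2)/4 on |0111>, sqrt(6)/4 on |1101>, sqrt(2)*I/4 on |1111>, and 0 on every other basis state. Key observation: the block from step 1 through step 2 cancels to the identity and can be dropped.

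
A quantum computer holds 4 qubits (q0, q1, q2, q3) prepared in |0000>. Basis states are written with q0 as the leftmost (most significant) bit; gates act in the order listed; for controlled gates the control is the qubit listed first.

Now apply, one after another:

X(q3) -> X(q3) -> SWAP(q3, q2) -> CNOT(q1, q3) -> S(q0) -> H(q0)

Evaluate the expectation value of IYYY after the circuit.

The expectation value of IYYY is 0.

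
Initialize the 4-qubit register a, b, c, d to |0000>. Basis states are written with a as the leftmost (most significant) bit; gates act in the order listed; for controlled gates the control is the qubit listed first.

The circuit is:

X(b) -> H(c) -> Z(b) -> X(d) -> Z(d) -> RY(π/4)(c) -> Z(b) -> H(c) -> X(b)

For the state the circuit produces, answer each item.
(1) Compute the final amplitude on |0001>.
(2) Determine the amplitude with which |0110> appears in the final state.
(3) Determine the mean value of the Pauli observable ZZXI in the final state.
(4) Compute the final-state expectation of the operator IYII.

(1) The final state's coefficient on |0001> equals -sqrt(sqrt(2) + 2)/2.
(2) The amplitude on |0110> is 0.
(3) In the final state, ZZXI has expectation -sqrt(2)/2.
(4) The observable IYII averages to 0.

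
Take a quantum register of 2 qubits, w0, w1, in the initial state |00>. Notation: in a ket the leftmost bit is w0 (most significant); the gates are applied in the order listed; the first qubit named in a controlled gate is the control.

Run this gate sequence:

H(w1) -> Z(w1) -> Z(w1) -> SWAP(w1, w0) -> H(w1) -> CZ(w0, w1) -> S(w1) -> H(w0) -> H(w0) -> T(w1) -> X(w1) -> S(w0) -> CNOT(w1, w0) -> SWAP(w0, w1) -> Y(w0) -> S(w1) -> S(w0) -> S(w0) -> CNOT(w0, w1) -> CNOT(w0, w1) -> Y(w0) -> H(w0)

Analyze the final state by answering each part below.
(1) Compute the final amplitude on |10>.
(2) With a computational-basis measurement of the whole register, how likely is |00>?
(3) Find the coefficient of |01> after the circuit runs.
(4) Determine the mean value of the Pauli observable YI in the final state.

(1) The amplitude on |10> is sqrt(2)*(-I - exp(3*I*pi/4))/4.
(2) Outcome |00> occurs with probability 1/4 - sqrt(2)/8.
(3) |01> carries amplitude sqrt(2)*(-exp(3*I*pi/4) + I)/4 in the final state.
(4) In the final state, YI has expectation -sqrt(2)/2.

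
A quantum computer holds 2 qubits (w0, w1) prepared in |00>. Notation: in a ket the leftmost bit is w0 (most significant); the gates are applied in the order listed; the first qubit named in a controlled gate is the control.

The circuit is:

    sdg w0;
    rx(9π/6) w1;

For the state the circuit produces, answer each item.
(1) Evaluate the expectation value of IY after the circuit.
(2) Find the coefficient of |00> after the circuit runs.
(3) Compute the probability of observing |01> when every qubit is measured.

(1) The observable IY averages to 1.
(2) The amplitude on |00> is -sqrt(2)/2.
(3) A full measurement returns |01> with probability 1/2.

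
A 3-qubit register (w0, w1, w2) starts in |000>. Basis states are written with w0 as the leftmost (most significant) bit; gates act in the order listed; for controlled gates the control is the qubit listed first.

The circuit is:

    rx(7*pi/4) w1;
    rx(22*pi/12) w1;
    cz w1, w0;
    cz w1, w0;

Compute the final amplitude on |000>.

The amplitude on |000> is -sqrt(12 - 6*sqrt(2))/8 + sqrt(4 - 2*sqrt(2))/8 + sqrt(2*sqrt(2) + 4)/8 + sqrt(6*sqrt(2) + 12)/8. Key observation: steps 3-4 multiply out to the identity, so the circuit reduces to the remaining gates.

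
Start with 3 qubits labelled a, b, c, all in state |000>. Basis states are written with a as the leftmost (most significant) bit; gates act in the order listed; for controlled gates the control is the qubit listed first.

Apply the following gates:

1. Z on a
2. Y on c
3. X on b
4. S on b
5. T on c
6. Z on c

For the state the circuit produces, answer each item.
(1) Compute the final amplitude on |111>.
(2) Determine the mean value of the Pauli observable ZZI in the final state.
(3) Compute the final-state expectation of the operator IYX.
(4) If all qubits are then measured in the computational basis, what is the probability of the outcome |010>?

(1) |111> carries amplitude 0 in the final state.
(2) In the final state, ZZI has expectation -1.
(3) In the final state, IYX has expectation 0.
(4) The probability of measuring |010> is 0.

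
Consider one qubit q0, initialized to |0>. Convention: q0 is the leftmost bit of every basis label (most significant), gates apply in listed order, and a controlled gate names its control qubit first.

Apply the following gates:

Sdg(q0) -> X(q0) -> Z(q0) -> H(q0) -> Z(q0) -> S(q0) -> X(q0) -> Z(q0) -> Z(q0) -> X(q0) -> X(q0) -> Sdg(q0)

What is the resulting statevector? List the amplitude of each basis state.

After the circuit, the state carries amplitude -sqrt(2)*I/2 on |0>, sqrt(2)*I/2 on |1>.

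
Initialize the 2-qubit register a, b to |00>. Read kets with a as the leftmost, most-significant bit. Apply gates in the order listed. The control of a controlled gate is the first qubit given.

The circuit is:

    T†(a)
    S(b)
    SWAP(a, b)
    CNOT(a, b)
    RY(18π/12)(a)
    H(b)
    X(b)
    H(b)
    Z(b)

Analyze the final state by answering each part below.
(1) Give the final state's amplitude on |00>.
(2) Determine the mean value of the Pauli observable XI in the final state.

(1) The final state's coefficient on |00> equals -sqrt(2)/2. Key observation: steps 6-9 multiply out to the identity, so the circuit reduces to the remaining gates.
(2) The observable XI averages to -1.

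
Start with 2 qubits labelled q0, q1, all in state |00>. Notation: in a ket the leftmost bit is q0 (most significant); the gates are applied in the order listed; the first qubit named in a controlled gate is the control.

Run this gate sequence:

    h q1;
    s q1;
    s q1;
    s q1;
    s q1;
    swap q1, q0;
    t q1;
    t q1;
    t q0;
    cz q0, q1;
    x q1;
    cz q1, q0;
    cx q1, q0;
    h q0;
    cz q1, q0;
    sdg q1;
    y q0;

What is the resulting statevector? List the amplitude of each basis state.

The resulting statevector has amplitude 0 on |00>, -1/2 - exp(I*pi/4)/2 on |01>, 0 on |10>, 1/2 - exp(I*pi/4)/2 on |11>. Key observation: gates 2-5 undo each other exactly, leaving only the rest of the circuit to track.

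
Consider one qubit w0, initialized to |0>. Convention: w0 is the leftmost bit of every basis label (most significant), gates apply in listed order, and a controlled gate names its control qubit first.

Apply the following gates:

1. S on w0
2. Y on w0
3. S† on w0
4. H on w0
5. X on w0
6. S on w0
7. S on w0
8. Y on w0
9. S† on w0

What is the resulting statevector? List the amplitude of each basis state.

The resulting statevector has amplitude sqrt(2)*I/2 on |0>, -sqrt(2)/2 on |1>.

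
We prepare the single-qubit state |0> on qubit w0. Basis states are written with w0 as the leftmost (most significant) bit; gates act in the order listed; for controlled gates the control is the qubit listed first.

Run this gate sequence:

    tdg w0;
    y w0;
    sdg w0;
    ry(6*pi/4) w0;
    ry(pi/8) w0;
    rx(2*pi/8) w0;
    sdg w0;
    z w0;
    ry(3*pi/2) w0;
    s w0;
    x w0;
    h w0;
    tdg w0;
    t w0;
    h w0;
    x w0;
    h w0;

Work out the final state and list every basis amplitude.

The final amplitudes are -sqrt(2)*sqrt(sqrt(2) + 2)*sin(pi/16)/4 - sqrt(2)*sqrt(2 - sqrt(2))*sin(pi/16)/4 - sqrt(2)*I*sqrt(2 - sqrt(2))*sin(pi/16)/4 + sqrt(2)*I*sqrt(sqrt(2) + 2)*sin(pi/16)/4 on |0>, sqrt(2)*sqrt(2 - sqrt(2))*cos(pi/16)/4 + sqrt(2)*sqrt(sqrt(2) + 2)*cos(pi/16)/4 - sqrt(2)*I*sqrt(2 - sqrt(2))*cos(pi/16)/4 + sqrt(2)*I*sqrt(sqrt(2) + 2)*cos(pi/16)/4 on |1>. Key observation: gates 11-16 undo each other exactly, leaving only the rest of the circuit to track.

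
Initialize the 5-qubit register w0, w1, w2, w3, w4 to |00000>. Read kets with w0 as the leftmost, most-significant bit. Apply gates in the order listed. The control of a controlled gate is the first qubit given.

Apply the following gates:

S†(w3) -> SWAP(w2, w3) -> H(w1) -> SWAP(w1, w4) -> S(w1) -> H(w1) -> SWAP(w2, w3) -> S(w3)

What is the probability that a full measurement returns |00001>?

A full measurement returns |00001> with probability 1/4.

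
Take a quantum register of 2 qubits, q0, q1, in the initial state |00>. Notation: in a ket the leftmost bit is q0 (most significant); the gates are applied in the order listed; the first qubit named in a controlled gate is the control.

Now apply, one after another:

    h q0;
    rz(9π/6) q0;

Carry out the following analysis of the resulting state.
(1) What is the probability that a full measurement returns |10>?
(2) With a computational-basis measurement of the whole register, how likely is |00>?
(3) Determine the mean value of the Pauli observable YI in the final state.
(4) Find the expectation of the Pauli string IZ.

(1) A full measurement returns |10> with probability 1/2.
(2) A full measurement returns |00> with probability 1/2.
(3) The observable YI averages to -1.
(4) In the final state, IZ has expectation 1.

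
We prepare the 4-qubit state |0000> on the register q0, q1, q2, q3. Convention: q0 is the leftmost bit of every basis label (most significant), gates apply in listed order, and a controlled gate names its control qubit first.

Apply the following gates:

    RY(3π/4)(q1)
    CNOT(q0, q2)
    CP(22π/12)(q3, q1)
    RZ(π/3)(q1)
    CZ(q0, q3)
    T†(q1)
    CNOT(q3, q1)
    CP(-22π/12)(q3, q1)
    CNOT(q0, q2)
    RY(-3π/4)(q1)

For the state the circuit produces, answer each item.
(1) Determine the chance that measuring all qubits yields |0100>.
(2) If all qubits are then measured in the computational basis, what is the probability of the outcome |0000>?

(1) A full measurement returns |0100> with probability -sqrt(6)/16 - sqrt(2)/16 + 1/4.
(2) Outcome |0000> occurs with probability sqrt(2)/16 + sqrt(6)/16 + 3/4.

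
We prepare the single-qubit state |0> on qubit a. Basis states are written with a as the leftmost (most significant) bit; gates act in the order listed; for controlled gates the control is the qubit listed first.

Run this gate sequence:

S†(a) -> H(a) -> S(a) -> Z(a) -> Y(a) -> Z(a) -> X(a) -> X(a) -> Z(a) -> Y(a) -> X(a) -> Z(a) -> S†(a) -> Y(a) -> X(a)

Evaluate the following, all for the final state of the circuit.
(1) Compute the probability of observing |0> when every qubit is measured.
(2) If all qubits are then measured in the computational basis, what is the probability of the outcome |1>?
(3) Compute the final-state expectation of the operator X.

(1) Outcome |0> occurs with probability 1/2. Key observation: the block from step 5 through step 10 cancels to the identity and can be dropped.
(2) The probability of measuring |1> is 1/2.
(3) The observable X averages to 1.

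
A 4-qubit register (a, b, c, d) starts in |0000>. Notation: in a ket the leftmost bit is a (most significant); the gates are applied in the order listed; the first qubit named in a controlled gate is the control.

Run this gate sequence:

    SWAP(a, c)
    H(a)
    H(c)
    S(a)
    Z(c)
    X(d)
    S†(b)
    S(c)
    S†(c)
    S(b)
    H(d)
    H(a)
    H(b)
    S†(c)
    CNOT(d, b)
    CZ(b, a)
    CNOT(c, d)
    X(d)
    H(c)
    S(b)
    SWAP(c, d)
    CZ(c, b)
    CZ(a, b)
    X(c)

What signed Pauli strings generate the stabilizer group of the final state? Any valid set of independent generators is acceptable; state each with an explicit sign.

The final state is stabilized by the group generated by -YIII, -IYZI, -IZXI, +IIIY; other independent generating sets are equally valid.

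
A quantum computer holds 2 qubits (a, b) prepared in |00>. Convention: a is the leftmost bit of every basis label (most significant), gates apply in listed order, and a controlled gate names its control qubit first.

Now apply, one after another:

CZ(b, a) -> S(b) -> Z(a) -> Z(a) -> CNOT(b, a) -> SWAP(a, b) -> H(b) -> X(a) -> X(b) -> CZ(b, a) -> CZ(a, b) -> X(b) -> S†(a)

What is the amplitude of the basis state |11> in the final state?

The final state's coefficient on |11> equals -sqrt(2)*I/2.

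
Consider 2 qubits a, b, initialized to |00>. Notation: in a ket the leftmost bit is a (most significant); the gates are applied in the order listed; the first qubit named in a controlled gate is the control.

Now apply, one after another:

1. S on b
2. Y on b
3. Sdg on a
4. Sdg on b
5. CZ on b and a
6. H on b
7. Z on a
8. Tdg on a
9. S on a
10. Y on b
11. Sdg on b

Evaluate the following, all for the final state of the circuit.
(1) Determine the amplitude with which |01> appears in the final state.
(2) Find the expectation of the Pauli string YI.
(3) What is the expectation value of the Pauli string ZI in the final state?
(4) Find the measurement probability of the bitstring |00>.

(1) The amplitude on |01> is sqrt(2)/2.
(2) In the final state, YI has expectation 0.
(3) The expectation value of ZI is 1.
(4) The probability of measuring |00> is 1/2.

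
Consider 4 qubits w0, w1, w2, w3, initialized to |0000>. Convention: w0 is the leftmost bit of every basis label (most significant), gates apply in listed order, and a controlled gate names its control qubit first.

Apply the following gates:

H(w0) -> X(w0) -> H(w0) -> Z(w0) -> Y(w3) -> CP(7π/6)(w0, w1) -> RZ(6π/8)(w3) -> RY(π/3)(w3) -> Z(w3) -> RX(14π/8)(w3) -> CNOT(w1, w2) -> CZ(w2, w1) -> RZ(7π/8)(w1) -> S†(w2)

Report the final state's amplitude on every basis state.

The final amplitudes are -sqrt(3)*sqrt(1/2 - sqrt(2)/4)*exp(-I*pi/16)/2 + I*sqrt(sqrt(2)/4 + 1/2)*exp(-I*pi/16)/2 on |0000>, -sqrt(1/2 - sqrt(2)/4)*exp(-I*pi/16)/2 + sqrt(3)*I*sqrt(sqrt(2)/4 + 1/2)*exp(-I*pi/16)/2 on |0001>, and 0 on every other basis state. Key observation: gates 1-4 undo each other exactly, leaving only the rest of the circuit to track.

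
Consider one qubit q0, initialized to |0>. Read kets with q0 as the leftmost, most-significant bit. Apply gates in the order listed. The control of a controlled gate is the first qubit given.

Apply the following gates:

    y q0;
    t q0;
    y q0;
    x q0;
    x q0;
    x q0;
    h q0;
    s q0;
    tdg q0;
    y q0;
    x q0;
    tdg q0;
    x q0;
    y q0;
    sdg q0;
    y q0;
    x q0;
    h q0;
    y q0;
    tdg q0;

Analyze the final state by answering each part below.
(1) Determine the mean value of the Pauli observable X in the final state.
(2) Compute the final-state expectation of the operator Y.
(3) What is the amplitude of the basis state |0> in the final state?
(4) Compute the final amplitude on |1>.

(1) The expectation value of X is sqrt(2)/2.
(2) The observable Y averages to sqrt(2)/2.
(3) The amplitude on |0> is (1 - I)*exp(3*I*pi/4)/2.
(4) |1> carries amplitude -1/2 + I/2 in the final state.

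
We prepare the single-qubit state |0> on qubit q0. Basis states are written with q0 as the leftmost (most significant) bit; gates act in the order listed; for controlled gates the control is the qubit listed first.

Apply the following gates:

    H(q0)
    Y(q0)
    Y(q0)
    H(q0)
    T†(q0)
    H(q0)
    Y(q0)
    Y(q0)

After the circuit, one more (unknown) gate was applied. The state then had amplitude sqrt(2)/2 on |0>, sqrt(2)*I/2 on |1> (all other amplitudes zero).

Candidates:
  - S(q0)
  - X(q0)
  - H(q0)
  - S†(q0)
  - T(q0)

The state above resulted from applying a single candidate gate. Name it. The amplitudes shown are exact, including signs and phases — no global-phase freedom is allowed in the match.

The unique candidate consistent with the amplitudes is S(q0). Key observation: steps 1-4 multiply out to the identity, so the circuit reduces to the remaining gates.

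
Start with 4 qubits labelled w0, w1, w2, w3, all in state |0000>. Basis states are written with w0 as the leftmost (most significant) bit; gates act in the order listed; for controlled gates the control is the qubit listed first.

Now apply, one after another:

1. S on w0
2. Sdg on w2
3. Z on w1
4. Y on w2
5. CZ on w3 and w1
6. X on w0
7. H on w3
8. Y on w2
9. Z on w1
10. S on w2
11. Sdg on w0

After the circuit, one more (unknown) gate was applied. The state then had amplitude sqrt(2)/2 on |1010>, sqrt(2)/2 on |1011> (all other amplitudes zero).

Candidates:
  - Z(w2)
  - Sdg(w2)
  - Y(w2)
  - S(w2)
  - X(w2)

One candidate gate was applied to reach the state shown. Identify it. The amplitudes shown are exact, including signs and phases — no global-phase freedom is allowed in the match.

The applied gate was Y(w2).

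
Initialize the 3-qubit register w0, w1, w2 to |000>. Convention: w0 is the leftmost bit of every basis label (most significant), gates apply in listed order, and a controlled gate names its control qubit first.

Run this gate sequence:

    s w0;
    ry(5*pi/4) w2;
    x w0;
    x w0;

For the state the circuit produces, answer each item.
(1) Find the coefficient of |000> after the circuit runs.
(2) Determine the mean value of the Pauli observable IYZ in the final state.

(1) The amplitude on |000> is -sqrt(2 - sqrt(2))/2. Key observation: the block from step 3 through step 4 cancels to the identity and can be dropped.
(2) The observable IYZ averages to 0.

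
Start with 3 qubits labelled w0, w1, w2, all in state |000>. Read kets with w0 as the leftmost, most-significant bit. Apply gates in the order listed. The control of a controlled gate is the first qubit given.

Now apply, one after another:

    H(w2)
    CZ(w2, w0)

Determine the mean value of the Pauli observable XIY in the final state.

In the final state, XIY has expectation 0.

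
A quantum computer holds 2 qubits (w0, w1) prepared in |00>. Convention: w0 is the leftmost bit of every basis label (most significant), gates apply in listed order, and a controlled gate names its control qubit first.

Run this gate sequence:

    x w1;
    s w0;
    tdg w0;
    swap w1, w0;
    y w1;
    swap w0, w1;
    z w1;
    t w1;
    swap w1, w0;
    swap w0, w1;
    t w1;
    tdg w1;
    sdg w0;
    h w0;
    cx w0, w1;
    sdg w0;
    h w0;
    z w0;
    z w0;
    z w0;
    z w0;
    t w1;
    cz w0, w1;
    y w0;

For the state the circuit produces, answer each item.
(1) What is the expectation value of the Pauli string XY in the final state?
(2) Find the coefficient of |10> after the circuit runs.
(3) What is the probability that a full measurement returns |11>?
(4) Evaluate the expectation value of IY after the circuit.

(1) The observable XY averages to -sqrt(2)/2. Key observation: steps 18-21 multiply out to the identity, so the circuit reduces to the remaining gates.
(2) The amplitude on |10> is exp(I*pi/4)/2.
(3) Outcome |11> occurs with probability 1/4.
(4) In the final state, IY has expectation -sqrt(2)/2.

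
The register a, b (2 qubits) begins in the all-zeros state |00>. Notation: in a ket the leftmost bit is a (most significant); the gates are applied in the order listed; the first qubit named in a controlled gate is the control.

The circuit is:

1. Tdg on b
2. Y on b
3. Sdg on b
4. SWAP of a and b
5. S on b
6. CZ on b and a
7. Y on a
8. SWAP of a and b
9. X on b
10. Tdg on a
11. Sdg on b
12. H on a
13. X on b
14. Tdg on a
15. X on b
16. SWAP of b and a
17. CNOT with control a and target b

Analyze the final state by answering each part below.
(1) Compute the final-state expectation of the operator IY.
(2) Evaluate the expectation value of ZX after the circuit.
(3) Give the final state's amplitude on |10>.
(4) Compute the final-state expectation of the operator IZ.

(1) In the final state, IY has expectation sqrt(2)/2.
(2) In the final state, ZX has expectation -sqrt(2)/2.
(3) The final state's coefficient on |10> equals sqrt(2)*exp(3*I*pi/4)/2.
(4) In the final state, IZ has expectation 0.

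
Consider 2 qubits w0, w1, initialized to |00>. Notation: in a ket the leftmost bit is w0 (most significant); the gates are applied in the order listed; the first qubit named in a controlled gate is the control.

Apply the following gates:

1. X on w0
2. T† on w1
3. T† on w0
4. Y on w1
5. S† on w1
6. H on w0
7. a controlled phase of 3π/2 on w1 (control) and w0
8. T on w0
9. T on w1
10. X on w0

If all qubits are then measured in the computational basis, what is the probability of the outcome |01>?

The probability of measuring |01> is 1/2.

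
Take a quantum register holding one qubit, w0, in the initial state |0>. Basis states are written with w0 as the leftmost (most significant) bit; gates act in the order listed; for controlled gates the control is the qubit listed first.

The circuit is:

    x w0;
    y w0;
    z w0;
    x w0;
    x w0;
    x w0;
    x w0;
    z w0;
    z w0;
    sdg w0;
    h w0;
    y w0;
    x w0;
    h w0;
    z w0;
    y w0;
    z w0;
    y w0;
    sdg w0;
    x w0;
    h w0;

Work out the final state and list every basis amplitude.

After the circuit, the state carries amplitude sqrt(2)*I/2 on |0>, sqrt(2)*I/2 on |1>.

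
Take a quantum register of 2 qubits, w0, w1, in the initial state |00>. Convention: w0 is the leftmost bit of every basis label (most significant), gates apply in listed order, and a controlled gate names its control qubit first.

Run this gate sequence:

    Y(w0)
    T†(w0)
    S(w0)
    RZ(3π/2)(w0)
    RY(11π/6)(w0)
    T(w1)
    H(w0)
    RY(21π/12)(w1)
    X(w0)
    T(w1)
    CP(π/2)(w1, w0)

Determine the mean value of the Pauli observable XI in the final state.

The expectation value of XI is -sqrt(3)/4 - sqrt(6)/8.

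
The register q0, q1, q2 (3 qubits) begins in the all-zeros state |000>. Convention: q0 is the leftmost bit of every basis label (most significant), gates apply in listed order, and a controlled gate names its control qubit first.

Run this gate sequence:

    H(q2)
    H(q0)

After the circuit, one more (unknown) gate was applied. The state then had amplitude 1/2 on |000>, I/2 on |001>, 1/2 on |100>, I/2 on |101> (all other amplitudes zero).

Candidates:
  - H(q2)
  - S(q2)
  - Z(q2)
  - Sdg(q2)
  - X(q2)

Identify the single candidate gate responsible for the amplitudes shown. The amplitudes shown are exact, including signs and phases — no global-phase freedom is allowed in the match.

It was S(q2) that produced the state shown.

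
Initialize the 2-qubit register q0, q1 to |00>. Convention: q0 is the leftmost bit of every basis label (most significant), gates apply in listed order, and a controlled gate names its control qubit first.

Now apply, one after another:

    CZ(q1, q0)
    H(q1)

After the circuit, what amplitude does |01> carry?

The final state's coefficient on |01> equals sqrt(2)/2.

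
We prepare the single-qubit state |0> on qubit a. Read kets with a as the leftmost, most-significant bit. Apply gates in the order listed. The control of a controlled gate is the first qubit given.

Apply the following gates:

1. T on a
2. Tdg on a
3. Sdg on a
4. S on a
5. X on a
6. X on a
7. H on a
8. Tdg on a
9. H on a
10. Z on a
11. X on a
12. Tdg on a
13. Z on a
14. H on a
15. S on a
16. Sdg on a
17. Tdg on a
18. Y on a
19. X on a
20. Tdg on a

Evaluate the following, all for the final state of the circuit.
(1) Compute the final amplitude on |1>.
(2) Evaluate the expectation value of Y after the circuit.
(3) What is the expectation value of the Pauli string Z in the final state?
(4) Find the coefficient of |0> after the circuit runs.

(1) |1> carries amplitude sqrt(2)*(1 - I)*((1 + I)*exp(3*I*pi/4) + I)/4 in the final state. Key observation: gates 5-6 undo each other exactly, leaving only the rest of the circuit to track.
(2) In the final state, Y has expectation -sqrt(2)/2.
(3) The expectation value of Z is -1/2.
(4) |0> carries amplitude sqrt(2)*(-1 - I)/4 in the final state.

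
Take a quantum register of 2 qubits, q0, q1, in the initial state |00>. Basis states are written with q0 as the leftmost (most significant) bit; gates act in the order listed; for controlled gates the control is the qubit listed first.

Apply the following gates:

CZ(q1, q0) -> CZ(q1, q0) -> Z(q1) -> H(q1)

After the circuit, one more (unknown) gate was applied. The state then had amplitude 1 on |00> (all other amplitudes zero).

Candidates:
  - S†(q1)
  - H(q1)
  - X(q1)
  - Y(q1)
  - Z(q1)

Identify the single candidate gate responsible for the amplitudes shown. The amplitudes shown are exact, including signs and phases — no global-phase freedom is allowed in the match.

The applied gate was H(q1). Key observation: steps 1-2 multiply out to the identity, so the circuit reduces to the remaining gates.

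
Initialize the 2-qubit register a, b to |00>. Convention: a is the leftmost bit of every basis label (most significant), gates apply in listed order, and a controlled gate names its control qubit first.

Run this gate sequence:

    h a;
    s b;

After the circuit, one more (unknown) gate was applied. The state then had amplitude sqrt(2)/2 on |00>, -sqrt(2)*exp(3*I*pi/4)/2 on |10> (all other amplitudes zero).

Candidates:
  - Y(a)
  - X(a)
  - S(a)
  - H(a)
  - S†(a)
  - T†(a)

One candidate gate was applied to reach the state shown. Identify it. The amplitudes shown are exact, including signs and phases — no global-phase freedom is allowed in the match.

It was T†(a) that produced the state shown.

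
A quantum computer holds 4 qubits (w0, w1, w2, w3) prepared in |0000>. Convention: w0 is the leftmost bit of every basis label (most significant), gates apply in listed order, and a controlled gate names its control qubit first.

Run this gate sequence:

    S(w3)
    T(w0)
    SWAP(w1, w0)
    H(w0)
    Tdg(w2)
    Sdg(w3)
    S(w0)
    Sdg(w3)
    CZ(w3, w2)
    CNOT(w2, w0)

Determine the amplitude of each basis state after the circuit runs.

After the circuit, the state carries amplitude sqrt(2)/2 on |0000>, sqrt(2)*I/2 on |1000>, and 0 on every other basis state.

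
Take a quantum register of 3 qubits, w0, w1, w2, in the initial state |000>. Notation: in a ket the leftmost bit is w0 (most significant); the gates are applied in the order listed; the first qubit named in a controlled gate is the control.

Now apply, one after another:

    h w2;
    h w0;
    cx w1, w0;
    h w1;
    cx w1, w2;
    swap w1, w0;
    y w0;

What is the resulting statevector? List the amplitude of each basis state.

The final amplitudes are -sqrt(2)*I/4 on |000>, -sqrt(2)*I/4 on |001>, -sqrt(2)*I/4 on |010>, -sqrt(2)*I/4 on |011>, sqrt(2)*I/4 on |100>, sqrt(2)*I/4 on |101>, sqrt(2)*I/4 on |110>, sqrt(2)*I/4 on |111>.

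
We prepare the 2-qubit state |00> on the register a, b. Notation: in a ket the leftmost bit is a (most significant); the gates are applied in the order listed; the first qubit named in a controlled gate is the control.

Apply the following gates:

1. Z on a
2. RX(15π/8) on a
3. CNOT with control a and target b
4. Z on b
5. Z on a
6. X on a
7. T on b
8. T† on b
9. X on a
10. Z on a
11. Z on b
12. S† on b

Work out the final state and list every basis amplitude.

The final amplitudes are -cos(pi/16) on |00>, 0 on |01>, 0 on |10>, -sin(pi/16) on |11>. Key observation: the block from step 4 through step 11 cancels to the identity and can be dropped.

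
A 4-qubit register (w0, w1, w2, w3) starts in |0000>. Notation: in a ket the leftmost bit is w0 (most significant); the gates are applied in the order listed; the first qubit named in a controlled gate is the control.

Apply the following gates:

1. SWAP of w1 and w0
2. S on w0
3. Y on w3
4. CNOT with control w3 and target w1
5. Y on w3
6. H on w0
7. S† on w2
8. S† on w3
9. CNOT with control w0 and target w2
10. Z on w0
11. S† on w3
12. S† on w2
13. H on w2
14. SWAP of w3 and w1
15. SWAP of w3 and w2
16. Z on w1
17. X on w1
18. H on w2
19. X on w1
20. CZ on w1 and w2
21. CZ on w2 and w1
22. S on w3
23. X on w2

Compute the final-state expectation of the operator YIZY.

In the final state, YIZY has expectation 0.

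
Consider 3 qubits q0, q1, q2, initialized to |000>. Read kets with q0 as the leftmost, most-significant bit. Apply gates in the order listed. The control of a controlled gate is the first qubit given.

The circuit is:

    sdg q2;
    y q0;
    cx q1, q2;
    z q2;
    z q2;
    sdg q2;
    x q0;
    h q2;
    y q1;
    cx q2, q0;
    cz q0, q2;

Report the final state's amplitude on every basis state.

The resulting statevector has amplitude -sqrt(2)/2 on |010>, sqrt(2)/2 on |111>, and 0 on every other basis state.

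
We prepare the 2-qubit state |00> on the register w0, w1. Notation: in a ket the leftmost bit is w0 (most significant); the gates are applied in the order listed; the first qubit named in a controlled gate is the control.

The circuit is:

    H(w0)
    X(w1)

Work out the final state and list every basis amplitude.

The final amplitudes are 0 on |00>, sqrt(2)/2 on |01>, 0 on |10>, sqrt(2)/2 on |11>.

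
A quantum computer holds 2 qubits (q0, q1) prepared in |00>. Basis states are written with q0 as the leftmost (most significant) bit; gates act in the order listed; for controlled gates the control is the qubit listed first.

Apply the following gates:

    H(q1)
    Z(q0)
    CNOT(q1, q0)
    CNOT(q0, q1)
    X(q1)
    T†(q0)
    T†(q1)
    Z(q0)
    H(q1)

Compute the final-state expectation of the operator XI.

The observable XI averages to -sqrt(2)/2.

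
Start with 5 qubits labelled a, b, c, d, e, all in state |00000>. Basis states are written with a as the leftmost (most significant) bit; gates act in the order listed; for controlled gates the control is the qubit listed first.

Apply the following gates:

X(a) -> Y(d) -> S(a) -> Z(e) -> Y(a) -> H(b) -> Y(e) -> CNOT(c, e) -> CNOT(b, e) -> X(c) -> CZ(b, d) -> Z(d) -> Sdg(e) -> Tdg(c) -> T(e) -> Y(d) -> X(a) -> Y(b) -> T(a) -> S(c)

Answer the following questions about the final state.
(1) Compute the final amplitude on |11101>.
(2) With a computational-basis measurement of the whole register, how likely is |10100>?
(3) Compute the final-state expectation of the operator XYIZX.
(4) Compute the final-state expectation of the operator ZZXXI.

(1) |11101> carries amplitude sqrt(2)*exp(I*pi/4)/2 in the final state.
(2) A full measurement returns |10100> with probability 1/2.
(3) The observable XYIZX averages to 0.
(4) The observable ZZXXI averages to 0.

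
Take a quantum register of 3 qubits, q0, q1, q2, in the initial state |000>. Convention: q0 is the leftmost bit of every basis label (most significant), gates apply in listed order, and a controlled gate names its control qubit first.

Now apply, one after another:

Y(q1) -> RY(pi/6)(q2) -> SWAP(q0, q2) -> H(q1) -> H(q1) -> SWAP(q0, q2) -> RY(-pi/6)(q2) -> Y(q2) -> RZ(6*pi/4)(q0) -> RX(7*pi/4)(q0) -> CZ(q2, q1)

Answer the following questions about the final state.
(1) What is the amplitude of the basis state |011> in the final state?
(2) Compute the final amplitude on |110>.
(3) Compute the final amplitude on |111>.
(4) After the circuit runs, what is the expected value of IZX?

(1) |011> carries amplitude sqrt(sqrt(2) + 2)*exp(I*pi/4)/2 in the final state. Key observation: steps 2-7 multiply out to the identity, so the circuit reduces to the remaining gates.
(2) |110> carries amplitude 0 in the final state.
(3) The final state's coefficient on |111> equals sqrt(2 - sqrt(2))*exp(3*I*pi/4)/2.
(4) The expectation value of IZX is 0.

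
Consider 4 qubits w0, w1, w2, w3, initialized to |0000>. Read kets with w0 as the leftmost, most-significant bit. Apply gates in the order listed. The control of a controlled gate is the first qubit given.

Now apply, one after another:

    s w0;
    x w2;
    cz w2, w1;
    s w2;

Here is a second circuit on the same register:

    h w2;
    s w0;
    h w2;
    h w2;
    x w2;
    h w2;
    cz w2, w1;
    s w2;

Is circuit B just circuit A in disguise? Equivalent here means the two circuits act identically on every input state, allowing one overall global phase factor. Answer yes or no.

No: there is an input state on which the two circuits produce genuinely different outputs (not merely differing by a phase).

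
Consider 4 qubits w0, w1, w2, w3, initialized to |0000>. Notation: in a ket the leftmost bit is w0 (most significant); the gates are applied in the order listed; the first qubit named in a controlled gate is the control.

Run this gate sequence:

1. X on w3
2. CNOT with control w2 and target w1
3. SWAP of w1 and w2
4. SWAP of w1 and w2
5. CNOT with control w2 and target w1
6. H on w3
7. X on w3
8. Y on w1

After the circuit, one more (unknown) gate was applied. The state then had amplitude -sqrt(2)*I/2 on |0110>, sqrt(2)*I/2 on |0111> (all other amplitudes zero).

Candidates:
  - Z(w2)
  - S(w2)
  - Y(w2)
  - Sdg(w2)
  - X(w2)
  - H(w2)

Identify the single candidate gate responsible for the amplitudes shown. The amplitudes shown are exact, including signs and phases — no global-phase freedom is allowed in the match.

The unique candidate consistent with the amplitudes is X(w2). Key observation: steps 2-5 multiply out to the identity, so the circuit reduces to the remaining gates.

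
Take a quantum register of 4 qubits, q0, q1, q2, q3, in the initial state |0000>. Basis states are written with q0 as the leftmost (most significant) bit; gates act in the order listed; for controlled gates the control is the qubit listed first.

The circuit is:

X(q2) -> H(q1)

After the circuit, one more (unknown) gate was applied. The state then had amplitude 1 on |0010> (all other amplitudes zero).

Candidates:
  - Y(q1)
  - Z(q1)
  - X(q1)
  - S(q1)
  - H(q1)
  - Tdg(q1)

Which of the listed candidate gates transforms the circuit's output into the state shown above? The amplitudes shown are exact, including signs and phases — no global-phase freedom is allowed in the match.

The applied gate was H(q1).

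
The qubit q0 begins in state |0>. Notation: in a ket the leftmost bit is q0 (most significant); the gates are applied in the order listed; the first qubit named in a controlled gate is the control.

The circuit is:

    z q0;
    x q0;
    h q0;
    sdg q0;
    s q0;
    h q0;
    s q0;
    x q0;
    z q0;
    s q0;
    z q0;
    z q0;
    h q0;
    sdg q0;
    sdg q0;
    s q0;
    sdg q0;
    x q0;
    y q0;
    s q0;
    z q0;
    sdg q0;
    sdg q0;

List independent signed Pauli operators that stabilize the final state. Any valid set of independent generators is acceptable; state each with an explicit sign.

The final state is stabilized by the group generated by +Y; other independent generating sets are equally valid.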